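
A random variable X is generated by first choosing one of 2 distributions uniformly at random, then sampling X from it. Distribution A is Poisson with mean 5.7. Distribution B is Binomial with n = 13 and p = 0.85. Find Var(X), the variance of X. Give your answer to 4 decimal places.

10.8344

Per component, A: μ=5.7, E[X²]=38.19; B: μ=11.05, E[X²]=123.76.
E[X] = 0.5·5.7 + 0.5·11.05 = 8.375.
E[X²] = 0.5·38.19 + 0.5·123.76 = 80.975.
Var(X) = E[X²] − (E[X])² = 80.975 − 70.1406 = 10.8344.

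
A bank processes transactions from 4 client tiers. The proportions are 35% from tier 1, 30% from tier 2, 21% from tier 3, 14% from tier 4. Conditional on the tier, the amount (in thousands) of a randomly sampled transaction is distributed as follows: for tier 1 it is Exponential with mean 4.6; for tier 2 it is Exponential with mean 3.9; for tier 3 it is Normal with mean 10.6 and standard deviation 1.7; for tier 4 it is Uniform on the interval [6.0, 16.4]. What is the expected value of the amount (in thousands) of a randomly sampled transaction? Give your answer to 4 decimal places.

6.5740

Component means — 1: 4.6; 2: 3.9; 3: 10.6; 4: 11.2.
E[X] = 0.35·4.6 + 0.3·3.9 + 0.21·10.6 + 0.14·11.2 = 6.574.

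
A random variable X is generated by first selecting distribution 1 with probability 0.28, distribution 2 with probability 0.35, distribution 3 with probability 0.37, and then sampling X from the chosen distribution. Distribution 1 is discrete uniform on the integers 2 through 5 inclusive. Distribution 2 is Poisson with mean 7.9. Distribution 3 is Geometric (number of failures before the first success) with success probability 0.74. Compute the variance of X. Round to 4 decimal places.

Per component, 1: μ=3.5, E[X²]=13.5; 2: μ=7.9, E[X²]=70.31; 3: μ=0.351351, E[X²]=0.598247.
E[X] = 0.28·3.5 + 0.35·7.9 + 0.37·0.351351 = 3.875.
E[X²] = 0.28·13.5 + 0.35·70.31 + 0.37·0.598247 = 28.6099.
Var(X) = E[X²] − (E[X])² = 28.6099 − 15.0156 = 13.5942.

13.5942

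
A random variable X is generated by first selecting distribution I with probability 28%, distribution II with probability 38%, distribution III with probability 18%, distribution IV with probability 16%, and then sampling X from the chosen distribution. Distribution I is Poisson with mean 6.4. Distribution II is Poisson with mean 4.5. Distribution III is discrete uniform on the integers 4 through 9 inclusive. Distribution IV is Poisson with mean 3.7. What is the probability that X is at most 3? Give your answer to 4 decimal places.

0.2424

Conditional on each component, P(X ≤ 3): I: 0.118919; II: 0.342296; III: 0; IV: 0.494153.
By total probability, P(X ≤ 3) = 0.28·0.118919 + 0.38·0.342296 + 0.18·0 + 0.16·0.494153 = 0.242434.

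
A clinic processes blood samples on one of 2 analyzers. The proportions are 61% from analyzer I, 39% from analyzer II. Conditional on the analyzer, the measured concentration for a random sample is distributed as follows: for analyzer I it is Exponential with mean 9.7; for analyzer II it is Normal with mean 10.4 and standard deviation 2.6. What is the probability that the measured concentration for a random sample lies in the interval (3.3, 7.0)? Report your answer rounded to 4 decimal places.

0.1737

Conditional on each analyzer, P(3.3 < X < 7.0): I: 0.225674; II: 0.0923295.
By total probability, P(3.3 < X < 7.0) = 0.61·0.225674 + 0.39·0.0923295 = 0.173669.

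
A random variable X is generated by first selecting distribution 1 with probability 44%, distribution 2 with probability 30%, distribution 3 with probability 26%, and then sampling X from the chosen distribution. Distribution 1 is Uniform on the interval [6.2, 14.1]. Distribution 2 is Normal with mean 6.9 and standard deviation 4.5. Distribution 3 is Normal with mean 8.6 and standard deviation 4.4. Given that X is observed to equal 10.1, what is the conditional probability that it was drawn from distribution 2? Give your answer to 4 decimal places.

0.2095

Likelihoods f(10.1 | ·): 1: 0.126582; 2: 0.0688479; 3: 0.0855501.
Posterior ∝ prior × likelihood. Numerator for 2: 0.3·0.0688479 = 0.0206544.
Normalizing constant: 0.44·0.126582 + 0.3·0.0688479 + 0.26·0.0855501 = 0.0985936.
P(2 | observation) = 0.0206544 / 0.0985936 = 0.20949.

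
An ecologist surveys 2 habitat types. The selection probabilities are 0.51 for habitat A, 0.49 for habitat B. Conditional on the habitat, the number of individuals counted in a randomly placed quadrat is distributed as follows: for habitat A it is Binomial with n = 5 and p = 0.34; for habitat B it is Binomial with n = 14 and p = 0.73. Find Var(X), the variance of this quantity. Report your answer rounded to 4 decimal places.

Per component, A: μ=1.7, E[X²]=4.012; B: μ=10.22, E[X²]=107.208.
E[X] = 0.51·1.7 + 0.49·10.22 = 5.8748.
E[X²] = 0.51·4.012 + 0.49·107.208 = 54.5779.
Var(X) = E[X²] − (E[X])² = 54.5779 − 34.5133 = 20.0647.

20.0647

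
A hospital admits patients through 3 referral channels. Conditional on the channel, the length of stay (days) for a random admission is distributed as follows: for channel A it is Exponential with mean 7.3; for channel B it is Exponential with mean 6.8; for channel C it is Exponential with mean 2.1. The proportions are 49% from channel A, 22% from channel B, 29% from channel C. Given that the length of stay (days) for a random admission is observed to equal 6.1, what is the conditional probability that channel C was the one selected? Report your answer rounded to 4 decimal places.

Likelihoods f(6.1 | ·): A: 0.0593982; B: 0.0599658; C: 0.0260771.
Posterior ∝ prior × likelihood. Numerator for C: 0.29·0.0260771 = 0.00756235.
Normalizing constant: 0.49·0.0593982 + 0.22·0.0599658 + 0.29·0.0260771 = 0.04986.
P(C | observation) = 0.00756235 / 0.04986 = 0.151672.

0.1517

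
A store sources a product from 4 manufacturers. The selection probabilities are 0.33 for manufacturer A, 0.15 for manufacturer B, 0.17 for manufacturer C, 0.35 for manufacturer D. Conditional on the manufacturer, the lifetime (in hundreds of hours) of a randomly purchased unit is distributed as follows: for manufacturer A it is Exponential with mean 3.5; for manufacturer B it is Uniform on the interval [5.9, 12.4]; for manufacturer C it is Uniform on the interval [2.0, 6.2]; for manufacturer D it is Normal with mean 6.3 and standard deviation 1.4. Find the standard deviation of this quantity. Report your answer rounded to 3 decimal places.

3.062

Per component, A: μ=3.5, E[X²]=24.5; B: μ=9.15, E[X²]=87.2433; C: μ=4.1, E[X²]=18.28; D: μ=6.3, E[X²]=41.65.
E[X] = 0.33·3.5 + 0.15·9.15 + 0.17·4.1 + 0.35·6.3 = 5.4295.
E[X²] = 0.33·24.5 + 0.15·87.2433 + 0.17·18.28 + 0.35·41.65 = 38.8566.
Var(X) = E[X²] − (E[X])² = 38.8566 − 29.4795 = 9.37713.
SD(X) = √9.37713 = 3.06221.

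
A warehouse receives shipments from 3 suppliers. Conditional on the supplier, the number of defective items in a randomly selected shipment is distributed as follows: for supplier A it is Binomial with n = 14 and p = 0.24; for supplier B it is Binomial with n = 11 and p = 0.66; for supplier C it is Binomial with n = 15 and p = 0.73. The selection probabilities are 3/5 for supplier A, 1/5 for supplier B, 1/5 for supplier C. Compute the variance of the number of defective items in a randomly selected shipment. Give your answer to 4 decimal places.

11.9000

Per component, A: μ=3.36, E[X²]=13.8432; B: μ=7.26, E[X²]=55.176; C: μ=10.95, E[X²]=122.859.
E[X] = 0.6·3.36 + 0.2·7.26 + 0.2·10.95 = 5.658.
E[X²] = 0.6·13.8432 + 0.2·55.176 + 0.2·122.859 = 43.9129.
Var(X) = E[X²] − (E[X])² = 43.9129 − 32.013 = 11.9.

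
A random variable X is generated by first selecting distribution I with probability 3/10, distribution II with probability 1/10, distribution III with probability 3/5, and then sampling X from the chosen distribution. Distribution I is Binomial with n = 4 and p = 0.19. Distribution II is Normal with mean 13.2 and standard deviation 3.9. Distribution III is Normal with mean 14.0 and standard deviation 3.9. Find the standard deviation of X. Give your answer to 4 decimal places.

6.8605

Per component, I: μ=0.76, E[X²]=1.1932; II: μ=13.2, E[X²]=189.45; III: μ=14, E[X²]=211.21.
E[X] = 0.3·0.76 + 0.1·13.2 + 0.6·14 = 9.948.
E[X²] = 0.3·1.1932 + 0.1·189.45 + 0.6·211.21 = 146.029.
Var(X) = E[X²] − (E[X])² = 146.029 − 98.9627 = 47.0663.
SD(X) = √47.0663 = 6.86049.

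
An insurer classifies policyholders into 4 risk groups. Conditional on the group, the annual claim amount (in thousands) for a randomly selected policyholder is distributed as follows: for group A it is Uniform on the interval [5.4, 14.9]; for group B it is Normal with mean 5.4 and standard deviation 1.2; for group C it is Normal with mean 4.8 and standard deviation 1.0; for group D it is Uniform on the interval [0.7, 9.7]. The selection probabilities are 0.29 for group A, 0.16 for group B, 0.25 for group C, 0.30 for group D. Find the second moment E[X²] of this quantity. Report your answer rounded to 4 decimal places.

53.1006

For each component E[X²] = Var + (mean)², giving A: 110.543; B: 30.6; C: 24.04; D: 33.79.
Overall E[X²] = 0.29·110.543 + 0.16·30.6 + 0.25·24.04 + 0.3·33.79 = 53.1006.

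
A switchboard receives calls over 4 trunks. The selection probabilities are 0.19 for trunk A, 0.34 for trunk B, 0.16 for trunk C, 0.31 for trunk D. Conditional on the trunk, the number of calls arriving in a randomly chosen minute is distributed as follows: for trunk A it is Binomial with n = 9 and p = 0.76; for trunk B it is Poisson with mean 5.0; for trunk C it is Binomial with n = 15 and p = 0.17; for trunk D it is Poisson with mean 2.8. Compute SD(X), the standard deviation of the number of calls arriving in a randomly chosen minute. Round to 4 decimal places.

Per component, A: μ=6.84, E[X²]=48.4272; B: μ=5, E[X²]=30; C: μ=2.55, E[X²]=8.619; D: μ=2.8, E[X²]=10.64.
E[X] = 0.19·6.84 + 0.34·5 + 0.16·2.55 + 0.31·2.8 = 4.2756.
E[X²] = 0.19·48.4272 + 0.34·30 + 0.16·8.619 + 0.31·10.64 = 24.0786.
Var(X) = E[X²] − (E[X])² = 24.0786 − 18.2808 = 5.79785.
SD(X) = √5.79785 = 2.40787.

2.4079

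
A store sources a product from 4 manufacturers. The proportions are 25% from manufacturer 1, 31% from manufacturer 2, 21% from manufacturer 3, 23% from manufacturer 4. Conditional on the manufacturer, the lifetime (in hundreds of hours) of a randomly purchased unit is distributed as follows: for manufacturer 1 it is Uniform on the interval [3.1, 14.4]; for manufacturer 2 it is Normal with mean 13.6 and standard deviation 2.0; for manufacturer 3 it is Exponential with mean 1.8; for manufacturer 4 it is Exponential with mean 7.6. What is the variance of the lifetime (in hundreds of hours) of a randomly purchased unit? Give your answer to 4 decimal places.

35.5565

Per component, 1: μ=8.75, E[X²]=87.2033; 2: μ=13.6, E[X²]=188.96; 3: μ=1.8, E[X²]=6.48; 4: μ=7.6, E[X²]=115.52.
E[X] = 0.25·8.75 + 0.31·13.6 + 0.21·1.8 + 0.23·7.6 = 8.5295.
E[X²] = 0.25·87.2033 + 0.31·188.96 + 0.21·6.48 + 0.23·115.52 = 108.309.
Var(X) = E[X²] − (E[X])² = 108.309 − 72.7524 = 35.5565.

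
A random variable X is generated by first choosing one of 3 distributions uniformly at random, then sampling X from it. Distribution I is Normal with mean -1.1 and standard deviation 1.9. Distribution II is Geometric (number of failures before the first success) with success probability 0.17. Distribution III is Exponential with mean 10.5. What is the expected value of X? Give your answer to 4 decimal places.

Component means — I: -1.1; II: 4.88235; III: 10.5.
E[X] = 0.333333·-1.1 + 0.333333·4.88235 + 0.333333·10.5 = 4.76078.

4.7608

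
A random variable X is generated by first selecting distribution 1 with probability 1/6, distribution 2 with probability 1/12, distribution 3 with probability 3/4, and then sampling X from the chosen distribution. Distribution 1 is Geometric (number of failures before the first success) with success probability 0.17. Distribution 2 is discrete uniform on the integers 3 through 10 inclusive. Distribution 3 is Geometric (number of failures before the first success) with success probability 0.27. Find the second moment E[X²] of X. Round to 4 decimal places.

For each component E[X²] = Var + (mean)², giving 1: 52.5571; 2: 47.5; 3: 17.3237.
Overall E[X²] = 0.166667·52.5571 + 0.0833333·47.5 + 0.75·17.3237 = 25.7106.

25.7106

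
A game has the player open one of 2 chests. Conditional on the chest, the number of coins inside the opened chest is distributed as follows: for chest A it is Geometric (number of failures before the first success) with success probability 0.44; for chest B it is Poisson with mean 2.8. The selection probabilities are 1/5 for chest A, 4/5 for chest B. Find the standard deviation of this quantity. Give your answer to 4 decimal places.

1.7865

Per component, A: μ=1.27273, E[X²]=4.5124; B: μ=2.8, E[X²]=10.64.
E[X] = 0.2·1.27273 + 0.8·2.8 = 2.49455.
E[X²] = 0.2·4.5124 + 0.8·10.64 = 9.41448.
Var(X) = E[X²] − (E[X])² = 9.41448 − 6.22276 = 3.19172.
SD(X) = √3.19172 = 1.78654.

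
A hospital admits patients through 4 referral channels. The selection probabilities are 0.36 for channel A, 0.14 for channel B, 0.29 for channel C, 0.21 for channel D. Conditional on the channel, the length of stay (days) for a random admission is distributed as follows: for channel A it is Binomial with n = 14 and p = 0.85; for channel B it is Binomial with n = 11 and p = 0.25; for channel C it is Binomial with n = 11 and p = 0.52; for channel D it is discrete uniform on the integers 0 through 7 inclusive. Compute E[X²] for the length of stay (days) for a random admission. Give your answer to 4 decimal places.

66.9293

For each component E[X²] = Var + (mean)², giving A: 143.395; B: 9.625; C: 35.464; D: 17.5.
Overall E[X²] = 0.36·143.395 + 0.14·9.625 + 0.29·35.464 + 0.21·17.5 = 66.9293.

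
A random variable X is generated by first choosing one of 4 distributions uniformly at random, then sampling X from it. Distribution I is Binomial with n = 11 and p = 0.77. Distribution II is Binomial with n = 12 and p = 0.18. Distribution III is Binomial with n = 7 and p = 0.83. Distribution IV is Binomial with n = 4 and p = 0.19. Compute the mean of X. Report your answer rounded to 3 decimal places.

Component means — I: 8.47; II: 2.16; III: 5.81; IV: 0.76.
E[X] = 0.25·8.47 + 0.25·2.16 + 0.25·5.81 + 0.25·0.76 = 4.3.

4.300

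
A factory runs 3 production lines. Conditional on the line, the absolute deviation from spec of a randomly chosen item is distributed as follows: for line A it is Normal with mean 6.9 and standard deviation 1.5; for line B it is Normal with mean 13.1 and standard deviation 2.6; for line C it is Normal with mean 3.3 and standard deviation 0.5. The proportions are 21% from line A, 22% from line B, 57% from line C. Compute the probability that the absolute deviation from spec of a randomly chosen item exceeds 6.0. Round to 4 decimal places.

Conditional on each line, P(X > 6.0): A: 0.725747; B: 0.996841; C: 3.33204e-08.
By total probability, P(X > 6.0) = 0.21·0.725747 + 0.22·0.996841 + 0.57·3.33204e-08 = 0.371712.

0.3717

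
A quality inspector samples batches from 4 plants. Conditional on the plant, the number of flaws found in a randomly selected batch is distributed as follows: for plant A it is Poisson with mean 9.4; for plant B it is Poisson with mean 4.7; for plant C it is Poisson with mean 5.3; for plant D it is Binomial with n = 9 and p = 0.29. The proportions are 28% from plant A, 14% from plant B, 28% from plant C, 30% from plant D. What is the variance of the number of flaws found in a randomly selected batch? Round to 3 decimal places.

12.192

Per component, A: μ=9.4, E[X²]=97.76; B: μ=4.7, E[X²]=26.79; C: μ=5.3, E[X²]=33.39; D: μ=2.61, E[X²]=8.6652.
E[X] = 0.28·9.4 + 0.14·4.7 + 0.28·5.3 + 0.3·2.61 = 5.557.
E[X²] = 0.28·97.76 + 0.14·26.79 + 0.28·33.39 + 0.3·8.6652 = 43.0722.
Var(X) = E[X²] − (E[X])² = 43.0722 − 30.8802 = 12.1919.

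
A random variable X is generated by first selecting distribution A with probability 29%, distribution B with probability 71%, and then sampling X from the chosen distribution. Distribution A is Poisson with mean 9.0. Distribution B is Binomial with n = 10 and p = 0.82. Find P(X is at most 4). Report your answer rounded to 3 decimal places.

Conditional on each component, P(X ≤ 4): A: 0.0549636; B: 0.00366939.
By total probability, P(X ≤ 4) = 0.29·0.0549636 + 0.71·0.00366939 = 0.0185447.

0.019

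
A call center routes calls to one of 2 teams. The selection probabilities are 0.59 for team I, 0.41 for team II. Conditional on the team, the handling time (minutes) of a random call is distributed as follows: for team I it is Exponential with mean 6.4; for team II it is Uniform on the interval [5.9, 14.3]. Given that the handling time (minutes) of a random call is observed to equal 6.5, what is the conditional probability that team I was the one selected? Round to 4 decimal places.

Likelihoods f(6.5 | ·): I: 0.05659; II: 0.119048.
Posterior ∝ prior × likelihood. Numerator for I: 0.59·0.05659 = 0.0333881.
Normalizing constant: 0.59·0.05659 + 0.41·0.119048 = 0.0821976.
P(I | observation) = 0.0333881 / 0.0821976 = 0.406193.

0.4062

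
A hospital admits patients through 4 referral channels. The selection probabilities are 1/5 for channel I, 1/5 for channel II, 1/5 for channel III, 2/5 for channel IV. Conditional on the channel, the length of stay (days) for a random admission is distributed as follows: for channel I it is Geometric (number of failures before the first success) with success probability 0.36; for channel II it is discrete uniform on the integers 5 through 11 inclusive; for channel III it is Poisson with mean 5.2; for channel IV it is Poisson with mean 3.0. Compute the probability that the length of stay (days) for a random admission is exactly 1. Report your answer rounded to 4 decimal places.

0.1116

Conditional on each channel, P(X = 1): I: 0.2304; II: 0; III: 0.0286861; IV: 0.149361.
By total probability, P(X = 1) = 0.2·0.2304 + 0.2·0 + 0.2·0.0286861 + 0.4·0.149361 = 0.111562.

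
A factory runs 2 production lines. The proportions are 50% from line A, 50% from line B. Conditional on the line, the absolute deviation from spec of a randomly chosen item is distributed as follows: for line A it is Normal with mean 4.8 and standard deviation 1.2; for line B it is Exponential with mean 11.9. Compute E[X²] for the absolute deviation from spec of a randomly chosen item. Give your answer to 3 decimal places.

153.850

For each component E[X²] = Var + (mean)², giving A: 24.48; B: 283.22.
Overall E[X²] = 0.5·24.48 + 0.5·283.22 = 153.85.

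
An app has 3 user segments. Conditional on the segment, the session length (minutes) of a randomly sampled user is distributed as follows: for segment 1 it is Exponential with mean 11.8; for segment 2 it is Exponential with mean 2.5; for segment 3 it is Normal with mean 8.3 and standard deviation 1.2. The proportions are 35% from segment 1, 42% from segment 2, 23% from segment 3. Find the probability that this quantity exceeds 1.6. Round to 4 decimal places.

0.7571

Conditional on each segment, P(X > 1.6): 1: 0.873198; 2: 0.527292; 3: 1.
By total probability, P(X > 1.6) = 0.35·0.873198 + 0.42·0.527292 + 0.23·1 = 0.757082.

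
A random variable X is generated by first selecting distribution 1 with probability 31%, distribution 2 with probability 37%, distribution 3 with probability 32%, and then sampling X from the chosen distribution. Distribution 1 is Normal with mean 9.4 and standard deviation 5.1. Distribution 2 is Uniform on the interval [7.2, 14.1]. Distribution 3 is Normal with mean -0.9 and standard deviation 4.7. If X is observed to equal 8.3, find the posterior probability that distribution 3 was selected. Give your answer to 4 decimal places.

Likelihoods f(8.3 | ·): 1: 0.0764255; 2: 0.144928; 3: 0.0124966.
Posterior ∝ prior × likelihood. Numerator for 3: 0.32·0.0124966 = 0.00399891.
Normalizing constant: 0.31·0.0764255 + 0.37·0.144928 + 0.32·0.0124966 = 0.081314.
P(3 | observation) = 0.00399891 / 0.081314 = 0.0491786.

0.0492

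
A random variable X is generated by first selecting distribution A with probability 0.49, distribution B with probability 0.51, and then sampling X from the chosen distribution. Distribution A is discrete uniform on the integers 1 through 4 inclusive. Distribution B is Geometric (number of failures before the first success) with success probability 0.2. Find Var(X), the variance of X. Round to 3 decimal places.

Per component, A: μ=2.5, E[X²]=7.5; B: μ=4, E[X²]=36.
E[X] = 0.49·2.5 + 0.51·4 = 3.265.
E[X²] = 0.49·7.5 + 0.51·36 = 22.035.
Var(X) = E[X²] − (E[X])² = 22.035 − 10.6602 = 11.3748.

11.375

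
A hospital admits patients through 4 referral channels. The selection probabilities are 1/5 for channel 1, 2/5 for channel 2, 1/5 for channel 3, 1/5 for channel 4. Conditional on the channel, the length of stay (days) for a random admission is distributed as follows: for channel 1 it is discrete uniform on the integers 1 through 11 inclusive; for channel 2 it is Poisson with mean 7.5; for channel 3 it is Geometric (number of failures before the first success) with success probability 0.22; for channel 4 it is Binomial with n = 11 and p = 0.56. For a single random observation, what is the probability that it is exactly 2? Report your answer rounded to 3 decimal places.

0.053

Conditional on each channel, P(X = 2): 1: 0.0909091; 2: 0.0155555; 3: 0.133848; 4: 0.0106614.
By total probability, P(X = 2) = 0.2·0.0909091 + 0.4·0.0155555 + 0.2·0.133848 + 0.2·0.0106614 = 0.0533059.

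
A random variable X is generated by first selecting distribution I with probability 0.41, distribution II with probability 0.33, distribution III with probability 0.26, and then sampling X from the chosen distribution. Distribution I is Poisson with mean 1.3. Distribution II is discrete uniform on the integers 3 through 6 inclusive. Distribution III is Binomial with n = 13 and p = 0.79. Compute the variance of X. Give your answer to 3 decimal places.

14.325

Per component, I: μ=1.3, E[X²]=2.99; II: μ=4.5, E[X²]=21.5; III: μ=10.27, E[X²]=107.63.
E[X] = 0.41·1.3 + 0.33·4.5 + 0.26·10.27 = 4.6882.
E[X²] = 0.41·2.99 + 0.33·21.5 + 0.26·107.63 = 36.3046.
Var(X) = E[X²] − (E[X])² = 36.3046 − 21.9792 = 14.3254.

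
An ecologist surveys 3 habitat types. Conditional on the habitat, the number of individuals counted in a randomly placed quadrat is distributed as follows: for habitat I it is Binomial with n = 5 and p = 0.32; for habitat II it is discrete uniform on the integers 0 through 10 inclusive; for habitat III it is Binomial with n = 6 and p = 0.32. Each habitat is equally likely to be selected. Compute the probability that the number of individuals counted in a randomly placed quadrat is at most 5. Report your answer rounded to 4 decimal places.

Conditional on each habitat, P(X ≤ 5): I: 1; II: 0.545455; III: 0.998926.
By total probability, P(X ≤ 5) = 0.333333·1 + 0.333333·0.545455 + 0.333333·0.998926 = 0.848127.

0.8481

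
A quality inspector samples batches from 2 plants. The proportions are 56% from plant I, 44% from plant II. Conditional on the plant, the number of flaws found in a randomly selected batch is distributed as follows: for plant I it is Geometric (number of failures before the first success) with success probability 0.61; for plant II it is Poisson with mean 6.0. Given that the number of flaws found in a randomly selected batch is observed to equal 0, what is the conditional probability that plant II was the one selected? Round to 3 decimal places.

Likelihoods P(X=0 | ·): I: 0.61; II: 0.00247875.
Posterior ∝ prior × likelihood. Numerator for II: 0.44·0.00247875 = 0.00109065.
Normalizing constant: 0.56·0.61 + 0.44·0.00247875 = 0.342691.
P(II | observation) = 0.00109065 / 0.342691 = 0.00318261.

0.003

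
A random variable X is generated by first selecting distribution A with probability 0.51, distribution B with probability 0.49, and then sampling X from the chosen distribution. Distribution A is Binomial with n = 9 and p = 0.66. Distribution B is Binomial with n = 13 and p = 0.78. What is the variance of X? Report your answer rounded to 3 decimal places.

6.531

Per component, A: μ=5.94, E[X²]=37.3032; B: μ=10.14, E[X²]=105.05.
E[X] = 0.51·5.94 + 0.49·10.14 = 7.998.
E[X²] = 0.51·37.3032 + 0.49·105.05 = 70.4993.
Var(X) = E[X²] − (E[X])² = 70.4993 − 63.968 = 6.53132.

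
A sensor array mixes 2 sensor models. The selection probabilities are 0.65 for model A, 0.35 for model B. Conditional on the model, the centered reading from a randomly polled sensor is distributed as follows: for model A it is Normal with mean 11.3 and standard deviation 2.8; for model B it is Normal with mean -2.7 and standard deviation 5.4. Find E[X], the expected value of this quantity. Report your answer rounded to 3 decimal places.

6.400

Component means — A: 11.3; B: -2.7.
E[X] = 0.65·11.3 + 0.35·-2.7 = 6.4.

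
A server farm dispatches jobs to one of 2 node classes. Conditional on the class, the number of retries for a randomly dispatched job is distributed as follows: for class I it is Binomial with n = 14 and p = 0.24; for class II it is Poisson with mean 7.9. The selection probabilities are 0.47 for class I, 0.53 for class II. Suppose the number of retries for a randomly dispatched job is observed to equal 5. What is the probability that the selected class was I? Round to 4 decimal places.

Likelihoods P(X=5 | ·): I: 0.134847; II: 0.0950666.
Posterior ∝ prior × likelihood. Numerator for I: 0.47·0.134847 = 0.0633783.
Normalizing constant: 0.47·0.134847 + 0.53·0.0950666 = 0.113764.
P(I | observation) = 0.0633783 / 0.113764 = 0.557105.

0.5571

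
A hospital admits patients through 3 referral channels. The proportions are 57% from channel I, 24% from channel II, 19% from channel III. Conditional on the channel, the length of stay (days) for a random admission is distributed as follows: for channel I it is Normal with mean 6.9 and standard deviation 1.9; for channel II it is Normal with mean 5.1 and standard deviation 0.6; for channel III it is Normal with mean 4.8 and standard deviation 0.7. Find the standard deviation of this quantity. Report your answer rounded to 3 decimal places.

Per component, I: μ=6.9, E[X²]=51.22; II: μ=5.1, E[X²]=26.37; III: μ=4.8, E[X²]=23.53.
E[X] = 0.57·6.9 + 0.24·5.1 + 0.19·4.8 = 6.069.
E[X²] = 0.57·51.22 + 0.24·26.37 + 0.19·23.53 = 39.9949.
Var(X) = E[X²] − (E[X])² = 39.9949 − 36.8328 = 3.16214.
SD(X) = √3.16214 = 1.77824.

1.778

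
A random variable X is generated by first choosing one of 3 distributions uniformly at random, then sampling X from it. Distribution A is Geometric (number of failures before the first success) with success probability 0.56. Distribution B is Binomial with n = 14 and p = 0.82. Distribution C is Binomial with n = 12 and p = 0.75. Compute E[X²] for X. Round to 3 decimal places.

73.042

For each component E[X²] = Var + (mean)², giving A: 2.02041; B: 133.857; C: 83.25.
Overall E[X²] = 0.333333·2.02041 + 0.333333·133.857 + 0.333333·83.25 = 73.0424.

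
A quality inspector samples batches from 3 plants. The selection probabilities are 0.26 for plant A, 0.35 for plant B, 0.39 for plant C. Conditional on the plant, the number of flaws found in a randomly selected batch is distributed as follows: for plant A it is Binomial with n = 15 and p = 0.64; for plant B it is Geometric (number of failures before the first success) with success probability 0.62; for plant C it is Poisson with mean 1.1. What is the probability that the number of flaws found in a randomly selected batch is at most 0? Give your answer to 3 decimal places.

0.347

Conditional on each plant, P(X ≤ 0): A: 2.21074e-07; B: 0.62; C: 0.332871.
By total probability, P(X ≤ 0) = 0.26·2.21074e-07 + 0.35·0.62 + 0.39·0.332871 = 0.34682.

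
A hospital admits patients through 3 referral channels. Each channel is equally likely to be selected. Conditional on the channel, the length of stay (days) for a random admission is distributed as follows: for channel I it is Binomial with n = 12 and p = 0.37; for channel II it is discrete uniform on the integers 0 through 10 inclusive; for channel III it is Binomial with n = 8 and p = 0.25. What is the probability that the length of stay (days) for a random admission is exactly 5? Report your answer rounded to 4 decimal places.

Conditional on each channel, P(X = 5): I: 0.21633; II: 0.0909091; III: 0.0230713.
By total probability, P(X = 5) = 0.333333·0.21633 + 0.333333·0.0909091 + 0.333333·0.0230713 = 0.110104.

0.1101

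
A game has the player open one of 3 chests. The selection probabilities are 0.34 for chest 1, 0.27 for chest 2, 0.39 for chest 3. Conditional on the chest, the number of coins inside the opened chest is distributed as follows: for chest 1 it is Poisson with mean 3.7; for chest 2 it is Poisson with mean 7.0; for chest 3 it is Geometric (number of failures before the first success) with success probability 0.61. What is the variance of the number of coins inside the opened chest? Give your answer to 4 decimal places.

Per component, 1: μ=3.7, E[X²]=17.39; 2: μ=7, E[X²]=56; 3: μ=0.639344, E[X²]=1.45687.
E[X] = 0.34·3.7 + 0.27·7 + 0.39·0.639344 = 3.39734.
E[X²] = 0.34·17.39 + 0.27·56 + 0.39·1.45687 = 21.6008.
Var(X) = E[X²] − (E[X])² = 21.6008 − 11.5419 = 10.0588.

10.0588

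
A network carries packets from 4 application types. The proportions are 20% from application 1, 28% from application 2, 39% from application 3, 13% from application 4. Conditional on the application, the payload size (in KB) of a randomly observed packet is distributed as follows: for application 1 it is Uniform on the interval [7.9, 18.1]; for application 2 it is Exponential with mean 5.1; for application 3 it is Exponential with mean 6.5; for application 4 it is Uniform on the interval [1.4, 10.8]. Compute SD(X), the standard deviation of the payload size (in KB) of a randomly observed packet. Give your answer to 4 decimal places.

5.8939

Per component, 1: μ=13, E[X²]=177.67; 2: μ=5.1, E[X²]=52.02; 3: μ=6.5, E[X²]=84.5; 4: μ=6.1, E[X²]=44.5733.
E[X] = 0.2·13 + 0.28·5.1 + 0.39·6.5 + 0.13·6.1 = 7.356.
E[X²] = 0.2·177.67 + 0.28·52.02 + 0.39·84.5 + 0.13·44.5733 = 88.8491.
Var(X) = E[X²] − (E[X])² = 88.8491 − 54.1107 = 34.7384.
SD(X) = √34.7384 = 5.89393.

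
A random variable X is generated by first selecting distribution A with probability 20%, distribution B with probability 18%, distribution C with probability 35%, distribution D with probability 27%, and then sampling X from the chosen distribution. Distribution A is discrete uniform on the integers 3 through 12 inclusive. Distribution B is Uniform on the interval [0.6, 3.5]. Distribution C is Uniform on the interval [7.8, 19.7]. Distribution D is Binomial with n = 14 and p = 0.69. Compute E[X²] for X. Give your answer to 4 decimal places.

For each component E[X²] = Var + (mean)², giving A: 64.5; B: 4.90333; C: 200.863; D: 96.3102.
Overall E[X²] = 0.2·64.5 + 0.18·4.90333 + 0.35·200.863 + 0.27·96.3102 = 110.089.

110.0885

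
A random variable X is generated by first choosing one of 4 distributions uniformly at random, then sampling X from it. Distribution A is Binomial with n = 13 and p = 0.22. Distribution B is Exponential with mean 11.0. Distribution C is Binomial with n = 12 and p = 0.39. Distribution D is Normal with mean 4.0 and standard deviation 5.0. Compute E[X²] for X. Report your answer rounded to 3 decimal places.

For each component E[X²] = Var + (mean)², giving A: 10.4104; B: 242; C: 24.7572; D: 41.
Overall E[X²] = 0.25·10.4104 + 0.25·242 + 0.25·24.7572 + 0.25·41 = 79.5419.

79.542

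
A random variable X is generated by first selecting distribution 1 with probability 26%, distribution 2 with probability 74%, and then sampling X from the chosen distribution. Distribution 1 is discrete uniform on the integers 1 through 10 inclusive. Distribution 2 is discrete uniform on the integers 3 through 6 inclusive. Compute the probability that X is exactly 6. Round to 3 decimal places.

Conditional on each component, P(X = 6): 1: 0.1; 2: 0.25.
By total probability, P(X = 6) = 0.26·0.1 + 0.74·0.25 = 0.211.

0.211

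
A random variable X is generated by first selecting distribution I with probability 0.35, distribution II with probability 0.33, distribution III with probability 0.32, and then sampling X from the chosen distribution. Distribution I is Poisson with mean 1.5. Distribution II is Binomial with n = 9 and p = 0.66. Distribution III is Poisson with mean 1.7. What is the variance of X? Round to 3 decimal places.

Per component, I: μ=1.5, E[X²]=3.75; II: μ=5.94, E[X²]=37.3032; III: μ=1.7, E[X²]=4.59.
E[X] = 0.35·1.5 + 0.33·5.94 + 0.32·1.7 = 3.0292.
E[X²] = 0.35·3.75 + 0.33·37.3032 + 0.32·4.59 = 15.0914.
Var(X) = E[X²] − (E[X])² = 15.0914 − 9.17605 = 5.9153.

5.915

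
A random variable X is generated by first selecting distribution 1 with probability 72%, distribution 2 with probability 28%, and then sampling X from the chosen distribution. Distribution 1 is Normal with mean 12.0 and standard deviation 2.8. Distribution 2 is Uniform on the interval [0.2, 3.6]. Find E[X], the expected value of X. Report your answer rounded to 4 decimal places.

9.1720

Component means — 1: 12; 2: 1.9.
E[X] = 0.72·12 + 0.28·1.9 = 9.172.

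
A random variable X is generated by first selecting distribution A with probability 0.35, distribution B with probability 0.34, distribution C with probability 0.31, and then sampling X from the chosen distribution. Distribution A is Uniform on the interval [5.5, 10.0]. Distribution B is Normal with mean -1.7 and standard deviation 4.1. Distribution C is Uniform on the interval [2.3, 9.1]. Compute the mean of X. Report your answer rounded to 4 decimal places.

Component means — A: 7.75; B: -1.7; C: 5.7.
E[X] = 0.35·7.75 + 0.34·-1.7 + 0.31·5.7 = 3.9015.

3.9015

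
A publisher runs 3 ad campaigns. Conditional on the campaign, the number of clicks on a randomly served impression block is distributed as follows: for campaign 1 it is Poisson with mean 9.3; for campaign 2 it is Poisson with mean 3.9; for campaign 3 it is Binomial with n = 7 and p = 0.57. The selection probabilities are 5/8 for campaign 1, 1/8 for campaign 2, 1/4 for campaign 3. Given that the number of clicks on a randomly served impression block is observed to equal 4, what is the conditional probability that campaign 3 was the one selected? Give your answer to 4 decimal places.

Likelihoods P(X=4 | ·): 1: 0.0284959; 2: 0.195119; 3: 0.293747.
Posterior ∝ prior × likelihood. Numerator for 3: 0.25·0.293747 = 0.0734366.
Normalizing constant: 0.625·0.0284959 + 0.125·0.195119 + 0.25·0.293747 = 0.115636.
P(3 | observation) = 0.0734366 / 0.115636 = 0.635065.

0.6351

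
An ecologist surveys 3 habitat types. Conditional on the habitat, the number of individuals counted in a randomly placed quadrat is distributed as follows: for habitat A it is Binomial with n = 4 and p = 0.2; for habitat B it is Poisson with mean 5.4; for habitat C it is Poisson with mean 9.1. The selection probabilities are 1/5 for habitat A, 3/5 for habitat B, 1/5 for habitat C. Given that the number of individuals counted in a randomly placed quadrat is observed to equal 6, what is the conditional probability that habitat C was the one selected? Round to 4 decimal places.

0.1588

Likelihoods P(X=6 | ·): A: 0; B: 0.155539; C: 0.0880716.
Posterior ∝ prior × likelihood. Numerator for C: 0.2·0.0880716 = 0.0176143.
Normalizing constant: 0.2·0 + 0.6·0.155539 + 0.2·0.0880716 = 0.110938.
P(C | observation) = 0.0176143 / 0.110938 = 0.158777.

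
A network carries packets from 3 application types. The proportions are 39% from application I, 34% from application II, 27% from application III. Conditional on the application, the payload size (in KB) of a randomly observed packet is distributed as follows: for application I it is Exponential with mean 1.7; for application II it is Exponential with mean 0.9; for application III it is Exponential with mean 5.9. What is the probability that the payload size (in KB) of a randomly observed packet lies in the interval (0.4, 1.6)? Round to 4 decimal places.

Conditional on each application, P(0.4 < X < 1.6): I: 0.40017; II: 0.472167; III: 0.171976.
By total probability, P(0.4 < X < 1.6) = 0.39·0.40017 + 0.34·0.472167 + 0.27·0.171976 = 0.363037.

0.3630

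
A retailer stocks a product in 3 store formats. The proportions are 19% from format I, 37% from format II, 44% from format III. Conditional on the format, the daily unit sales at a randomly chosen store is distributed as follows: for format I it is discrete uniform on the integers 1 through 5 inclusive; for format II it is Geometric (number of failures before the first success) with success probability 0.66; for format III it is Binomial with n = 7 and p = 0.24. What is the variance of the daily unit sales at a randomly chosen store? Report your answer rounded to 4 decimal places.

2.0312

Per component, I: μ=3, E[X²]=11; II: μ=0.515152, E[X²]=1.04591; III: μ=1.68, E[X²]=4.0992.
E[X] = 0.19·3 + 0.37·0.515152 + 0.44·1.68 = 1.49981.
E[X²] = 0.19·11 + 0.37·1.04591 + 0.44·4.0992 = 4.28064.
Var(X) = E[X²] − (E[X])² = 4.28064 − 2.24942 = 2.03122.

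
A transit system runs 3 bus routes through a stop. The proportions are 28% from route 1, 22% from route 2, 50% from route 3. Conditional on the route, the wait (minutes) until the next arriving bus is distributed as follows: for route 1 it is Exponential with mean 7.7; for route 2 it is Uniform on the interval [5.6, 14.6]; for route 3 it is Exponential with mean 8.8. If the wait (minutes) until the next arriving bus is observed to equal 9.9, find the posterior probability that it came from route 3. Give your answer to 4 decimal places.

Likelihoods f(9.9 | ·): 1: 0.035903; 2: 0.111111; 3: 0.0368923.
Posterior ∝ prior × likelihood. Numerator for 3: 0.5·0.0368923 = 0.0184462.
Normalizing constant: 0.28·0.035903 + 0.22·0.111111 + 0.5·0.0368923 = 0.0529434.
P(3 | observation) = 0.0184462 / 0.0529434 = 0.348413.

0.3484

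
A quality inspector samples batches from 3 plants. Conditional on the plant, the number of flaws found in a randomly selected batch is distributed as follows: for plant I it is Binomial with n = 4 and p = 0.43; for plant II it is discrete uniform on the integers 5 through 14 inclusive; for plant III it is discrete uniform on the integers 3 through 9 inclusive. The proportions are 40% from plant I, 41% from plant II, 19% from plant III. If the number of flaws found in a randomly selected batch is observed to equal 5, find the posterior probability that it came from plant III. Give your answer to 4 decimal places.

0.3983

Likelihoods P(X=5 | ·): I: 0; II: 0.1; III: 0.142857.
Posterior ∝ prior × likelihood. Numerator for III: 0.19·0.142857 = 0.0271429.
Normalizing constant: 0.4·0 + 0.41·0.1 + 0.19·0.142857 = 0.0681429.
P(III | observation) = 0.0271429 / 0.0681429 = 0.398323.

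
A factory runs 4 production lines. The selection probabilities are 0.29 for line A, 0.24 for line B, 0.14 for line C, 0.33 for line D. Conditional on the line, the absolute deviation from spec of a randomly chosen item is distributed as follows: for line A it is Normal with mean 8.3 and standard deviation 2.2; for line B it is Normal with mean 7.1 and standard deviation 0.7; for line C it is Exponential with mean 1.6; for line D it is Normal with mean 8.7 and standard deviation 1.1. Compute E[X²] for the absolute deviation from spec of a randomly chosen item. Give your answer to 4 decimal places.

59.6915

For each component E[X²] = Var + (mean)², giving A: 73.73; B: 50.9; C: 5.12; D: 76.9.
Overall E[X²] = 0.29·73.73 + 0.24·50.9 + 0.14·5.12 + 0.33·76.9 = 59.6915.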